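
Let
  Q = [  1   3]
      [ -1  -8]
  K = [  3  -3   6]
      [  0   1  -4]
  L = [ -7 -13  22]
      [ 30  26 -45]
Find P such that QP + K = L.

QP = L − K = [[-10, -10, 16], [30, 25, -41]].
Q is on the left of P, so left-multiply by Q⁻¹: P = Q⁻¹(L − K).
det Q = -5; the adjugate gives Q⁻¹ = [[8/5, 3/5], [-1/5, -1/5]].
P = Q⁻¹(L − K) = [[2, -1, 1], [-4, -3, 5]].

P = [[2, -1, 1], [-4, -3, 5]]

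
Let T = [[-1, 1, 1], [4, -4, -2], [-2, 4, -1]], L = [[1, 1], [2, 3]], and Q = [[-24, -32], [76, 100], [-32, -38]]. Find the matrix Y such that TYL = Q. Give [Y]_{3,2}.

-4

Y = T⁻¹QL⁻¹ (apply T⁻¹ on the left and L⁻¹ on the right).
T has determinant 4; T⁻¹ = [[3, 5/4, 1/2], [2, 3/4, 1/2], [2, 1/2, 0]].
det L = 1; the adjugate gives L⁻¹ = [[3, -1], [-2, 1]].
T⁻¹Q = [[7, 10], [-7, -8], [-10, -14]].
Y = (T⁻¹Q)L⁻¹ = [[1, 3], [-5, -1], [-2, -4]].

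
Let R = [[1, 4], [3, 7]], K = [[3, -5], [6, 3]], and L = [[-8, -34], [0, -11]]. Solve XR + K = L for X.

X = [[-2, -3], [0, -2]]

XR = L − K = [[-11, -29], [-6, -14]].
Since R sits to the right of X, X = (L − K)R⁻¹.
det R = -5; the adjugate gives R⁻¹ = [[-7/5, 4/5], [3/5, -1/5]].
X = (L − K)R⁻¹ = [[-2, -3], [0, -2]].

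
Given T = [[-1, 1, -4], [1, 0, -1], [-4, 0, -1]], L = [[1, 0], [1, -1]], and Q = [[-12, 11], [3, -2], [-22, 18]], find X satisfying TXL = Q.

X = [[1, 4], [0, 1], [0, 2]]

Isolating X: multiply by T⁻¹ from the left and L⁻¹ from the right, so X = T⁻¹QL⁻¹.
det T = 5, so T⁻¹ = [[0, 1/5, -1/5], [1, -3, -1], [0, -4/5, -1/5]].
det L = -1, so L⁻¹ = [[1, 0], [1, -1]].
T⁻¹Q = [[5, -4], [1, -1], [2, -2]].
X = (T⁻¹Q)L⁻¹ = [[1, 4], [0, 1], [0, 2]].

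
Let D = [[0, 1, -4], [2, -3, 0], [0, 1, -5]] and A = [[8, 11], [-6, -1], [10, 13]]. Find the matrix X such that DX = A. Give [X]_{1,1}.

Left-multiplying both sides by D⁻¹ gives X = D⁻¹A.
D has determinant 2; D⁻¹ = [[15/2, 1/2, -6], [5, 0, -4], [1, 0, -1]].
X = D⁻¹A = [[15/2, 1/2, -6], [5, 0, -4], [1, 0, -1]] · [[8, 11], [-6, -1], [10, 13]] = [[-3, 4], [0, 3], [-2, -2]].

-3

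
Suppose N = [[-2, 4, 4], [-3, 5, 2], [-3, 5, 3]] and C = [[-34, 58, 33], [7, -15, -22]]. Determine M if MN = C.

Since N sits to the right of M, M = CN⁻¹.
det N = 2; the adjugate gives N⁻¹ = [[5/2, 4, -6], [3/2, 3, -4], [0, -1, 1]].
M = CN⁻¹ = [[-34, 58, 33], [7, -15, -22]] · [[5/2, 4, -6], [3/2, 3, -4], [0, -1, 1]] = [[2, 5, 5], [-5, 5, -4]].

M = [[2, 5, 5], [-5, 5, -4]]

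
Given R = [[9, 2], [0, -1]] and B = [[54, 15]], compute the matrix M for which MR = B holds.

M = [[6, -3]]

Since R sits to the right of M, M = BR⁻¹.
R has determinant -9; R⁻¹ = [[1/9, 2/9], [0, -1]].
M = BR⁻¹ = [[54, 15]] · [[1/9, 2/9], [0, -1]] = [[6, -3]].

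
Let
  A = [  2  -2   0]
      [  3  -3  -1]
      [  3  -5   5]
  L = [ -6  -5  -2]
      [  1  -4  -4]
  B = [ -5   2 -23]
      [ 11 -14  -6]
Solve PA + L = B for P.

P = [[5, 1, -4], [2, 2, 0]]

PA = B − L = [[1, 7, -21], [10, -10, -2]].
A is on the right of P, so right-multiply by A⁻¹: P = (B − L)A⁻¹.
A has determinant -4; A⁻¹ = [[5, -5/2, -1/2], [9/2, -5/2, -1/2], [3/2, -1, 0]].
P = (B − L)A⁻¹ = [[5, 1, -4], [2, 2, 0]].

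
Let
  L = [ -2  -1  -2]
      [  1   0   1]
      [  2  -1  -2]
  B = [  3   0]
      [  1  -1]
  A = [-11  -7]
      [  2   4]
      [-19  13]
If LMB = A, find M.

Isolating M: multiply by L⁻¹ from the left and B⁻¹ from the right, so M = L⁻¹AB⁻¹.
L has determinant -4; L⁻¹ = [[-1/4, 0, 1/4], [-1, -2, 0], [1/4, 1, -1/4]].
B has determinant -3; B⁻¹ = [[1/3, 0], [1/3, -1]].
L⁻¹A = [[-2, 5], [7, -1], [4, -1]].
M = (L⁻¹A)B⁻¹ = [[1, -5], [2, 1], [1, 1]].

M = [[1, -5], [2, 1], [1, 1]]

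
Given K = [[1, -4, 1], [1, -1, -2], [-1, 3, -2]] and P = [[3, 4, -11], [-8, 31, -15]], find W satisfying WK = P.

Since K sits to the right of W, W = PK⁻¹.
det K = -6; the adjugate gives K⁻¹ = [[-4/3, 5/6, -3/2], [-2/3, 1/6, -1/2], [-1/3, -1/6, -1/2]].
W = PK⁻¹ = [[3, 4, -11], [-8, 31, -15]] · [[-4/3, 5/6, -3/2], [-2/3, 1/6, -1/2], [-1/3, -1/6, -1/2]] = [[-3, 5, -1], [-5, 1, 4]].

W = [[-3, 5, -1], [-5, 1, 4]]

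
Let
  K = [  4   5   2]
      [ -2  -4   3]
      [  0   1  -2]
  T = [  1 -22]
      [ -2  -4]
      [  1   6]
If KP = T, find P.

Since K multiplies P on the left, P = K⁻¹T.
det K = -4; the adjugate gives K⁻¹ = [[-5/4, -3, -23/4], [1, 2, 4], [1/2, 1, 3/2]].
P = K⁻¹T = [[-5/4, -3, -23/4], [1, 2, 4], [1/2, 1, 3/2]] · [[1, -22], [-2, -4], [1, 6]] = [[-1, 5], [1, -6], [0, -6]].

P = [[-1, 5], [1, -6], [0, -6]]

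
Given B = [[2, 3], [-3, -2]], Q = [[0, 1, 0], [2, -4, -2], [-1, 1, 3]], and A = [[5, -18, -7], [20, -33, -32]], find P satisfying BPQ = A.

Isolating P: multiply by B⁻¹ from the left and Q⁻¹ from the right, so P = B⁻¹AQ⁻¹.
det B = 5, so B⁻¹ = [[-2/5, -3/5], [3/5, 2/5]].
det Q = -4, so Q⁻¹ = [[5/2, 3/4, 1/2], [1, 0, 0], [1/2, 1/4, 1/2]].
B⁻¹A = [[-14, 27, 22], [11, -24, -17]].
P = (B⁻¹A)Q⁻¹ = [[3, -5, 4], [-5, 4, -3]].

P = [[3, -5, 4], [-5, 4, -3]]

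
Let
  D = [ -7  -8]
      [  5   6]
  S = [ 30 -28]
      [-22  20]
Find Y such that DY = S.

Left-multiplying both sides by D⁻¹ gives Y = D⁻¹S.
det D = -2, so D⁻¹ = [[-3, -4], [5/2, 7/2]].
Y = D⁻¹S = [[-3, -4], [5/2, 7/2]] · [[30, -28], [-22, 20]] = [[-2, 4], [-2, 0]].

Y = [[-2, 4], [-2, 0]]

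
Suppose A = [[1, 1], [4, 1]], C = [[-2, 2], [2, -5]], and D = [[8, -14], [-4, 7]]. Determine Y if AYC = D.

Y = [[1, -1], [-3, 3]]

Left-multiply by A⁻¹ and right-multiply by C⁻¹: Y = A⁻¹DC⁻¹.
det A = -3; the adjugate gives A⁻¹ = [[-1/3, 1/3], [4/3, -1/3]].
det C = 6; the adjugate gives C⁻¹ = [[-5/6, -1/3], [-1/3, -1/3]].
A⁻¹D = [[-4, 7], [12, -21]].
Y = (A⁻¹D)C⁻¹ = [[1, -1], [-3, 3]].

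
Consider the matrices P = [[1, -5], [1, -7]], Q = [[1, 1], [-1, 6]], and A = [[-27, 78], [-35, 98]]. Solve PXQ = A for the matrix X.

X = P⁻¹AQ⁻¹ (apply P⁻¹ on the left and Q⁻¹ on the right).
P has determinant -2; P⁻¹ = [[7/2, -5/2], [1/2, -1/2]].
Q has determinant 7; Q⁻¹ = [[6/7, -1/7], [1/7, 1/7]].
P⁻¹A = [[-7, 28], [4, -10]].
X = (P⁻¹A)Q⁻¹ = [[-2, 5], [2, -2]].

X = [[-2, 5], [2, -2]]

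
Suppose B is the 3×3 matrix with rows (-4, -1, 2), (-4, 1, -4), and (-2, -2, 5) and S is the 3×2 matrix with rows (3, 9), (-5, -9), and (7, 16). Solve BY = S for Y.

Left-multiplying both sides by B⁻¹ gives Y = B⁻¹S.
det B = 4; the adjugate gives B⁻¹ = [[-3/4, 1/4, 1/2], [7, -4, -6], [5/2, -3/2, -2]].
Y = B⁻¹S = [[-3/4, 1/4, 1/2], [7, -4, -6], [5/2, -3/2, -2]] · [[3, 9], [-5, -9], [7, 16]] = [[0, -1], [-1, 3], [1, 4]].

Y = [[0, -1], [-1, 3], [1, 4]]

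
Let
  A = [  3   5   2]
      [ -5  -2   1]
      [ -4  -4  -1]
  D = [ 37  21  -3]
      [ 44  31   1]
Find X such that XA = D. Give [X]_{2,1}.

A is on the right of X, so right-multiply by A⁻¹: X = DA⁻¹.
A has determinant -3; A⁻¹ = [[-2, 1, -3], [3, -5/3, 13/3], [-4, 8/3, -19/3]].
X = DA⁻¹ = [[37, 21, -3], [44, 31, 1]] · [[-2, 1, -3], [3, -5/3, 13/3], [-4, 8/3, -19/3]] = [[1, -6, -1], [1, -5, -4]].

1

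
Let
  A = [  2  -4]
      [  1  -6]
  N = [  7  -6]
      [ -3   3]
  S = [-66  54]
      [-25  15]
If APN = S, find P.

P = [[-4, 3], [1, 3]]

P = A⁻¹SN⁻¹ (apply A⁻¹ on the left and N⁻¹ on the right).
A has determinant -8; A⁻¹ = [[3/4, -1/2], [1/8, -1/4]].
det N = 3; the adjugate gives N⁻¹ = [[1, 2], [1, 7/3]].
A⁻¹S = [[-37, 33], [-2, 3]].
P = (A⁻¹S)N⁻¹ = [[-4, 3], [1, 3]].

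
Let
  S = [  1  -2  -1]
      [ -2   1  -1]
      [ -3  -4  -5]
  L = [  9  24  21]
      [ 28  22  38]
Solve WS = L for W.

W = [[3, 6, -6], [-2, -6, -6]]

Right-multiplying both sides by S⁻¹ gives W = LS⁻¹.
S has determinant -6; S⁻¹ = [[3/2, 1, -1/2], [7/6, 4/3, -1/2], [-11/6, -5/3, 1/2]].
W = LS⁻¹ = [[9, 24, 21], [28, 22, 38]] · [[3/2, 1, -1/2], [7/6, 4/3, -1/2], [-11/6, -5/3, 1/2]] = [[3, 6, -6], [-2, -6, -6]].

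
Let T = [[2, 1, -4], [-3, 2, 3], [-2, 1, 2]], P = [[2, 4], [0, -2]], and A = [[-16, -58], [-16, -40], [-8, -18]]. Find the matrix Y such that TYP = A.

Y = [[2, 0], [-4, 5], [2, -2]]

Isolating Y: multiply by T⁻¹ from the left and P⁻¹ from the right, so Y = T⁻¹AP⁻¹.
det T = -2; the adjugate gives T⁻¹ = [[-1/2, 3, -11/2], [0, 2, -3], [-1/2, 2, -7/2]].
P has determinant -4; P⁻¹ = [[1/2, 1], [0, -1/2]].
T⁻¹A = [[4, 8], [-8, -26], [4, 12]].
Y = (T⁻¹A)P⁻¹ = [[2, 0], [-4, 5], [2, -2]].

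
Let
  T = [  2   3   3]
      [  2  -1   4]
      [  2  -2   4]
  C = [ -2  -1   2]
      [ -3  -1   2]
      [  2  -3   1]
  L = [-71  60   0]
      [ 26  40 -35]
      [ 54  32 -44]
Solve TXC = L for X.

X = [[-4, -5, 3], [3, 4, -5], [4, -1, -5]]

X = T⁻¹LC⁻¹ (apply T⁻¹ on the left and C⁻¹ on the right).
T has determinant 2; T⁻¹ = [[2, -9, 15/2], [0, 1, -1], [-1, 5, -4]].
C has determinant 5; C⁻¹ = [[1, -1, 0], [7/5, -6/5, -2/5], [11/5, -8/5, -1/5]].
T⁻¹L = [[29, 0, -15], [-28, 8, 9], [-15, 12, 1]].
X = (T⁻¹L)C⁻¹ = [[-4, -5, 3], [3, 4, -5], [4, -1, -5]].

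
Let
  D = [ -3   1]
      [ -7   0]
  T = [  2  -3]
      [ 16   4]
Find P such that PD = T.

Since D sits to the right of P, P = TD⁻¹.
det D = 7; the adjugate gives D⁻¹ = [[0, -1/7], [1, -3/7]].
P = TD⁻¹ = [[2, -3], [16, 4]] · [[0, -1/7], [1, -3/7]] = [[-3, 1], [4, -4]].

P = [[-3, 1], [4, -4]]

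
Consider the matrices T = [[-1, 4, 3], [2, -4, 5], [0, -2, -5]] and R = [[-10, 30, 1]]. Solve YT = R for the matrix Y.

Right-multiplying both sides by T⁻¹ gives Y = RT⁻¹.
det T = -2, so T⁻¹ = [[-15, -7, -16], [-5, -5/2, -11/2], [2, 1, 2]].
Y = RT⁻¹ = [[-10, 30, 1]] · [[-15, -7, -16], [-5, -5/2, -11/2], [2, 1, 2]] = [[2, -4, -3]].

Y = [[2, -4, -3]]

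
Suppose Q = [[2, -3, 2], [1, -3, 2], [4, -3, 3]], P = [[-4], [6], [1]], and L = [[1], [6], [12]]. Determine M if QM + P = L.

M = [[5], [-1], [-4]]

QM = L − P = [[5], [0], [11]].
Q is on the left of M, so left-multiply by Q⁻¹: M = Q⁻¹(L − P).
det Q = -3; the adjugate gives Q⁻¹ = [[1, -1, 0], [-5/3, 2/3, 2/3], [-3, 2, 1]].
M = Q⁻¹(L − P) = [[5], [-1], [-4]].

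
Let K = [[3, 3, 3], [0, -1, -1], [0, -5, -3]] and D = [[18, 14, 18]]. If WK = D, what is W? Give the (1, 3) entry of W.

Right-multiplying both sides by K⁻¹ gives W = DK⁻¹.
K has determinant -6; K⁻¹ = [[1/3, 1, 0], [0, 3/2, -1/2], [0, -5/2, 1/2]].
W = DK⁻¹ = [[18, 14, 18]] · [[1/3, 1, 0], [0, 3/2, -1/2], [0, -5/2, 1/2]] = [[6, -6, 2]].

2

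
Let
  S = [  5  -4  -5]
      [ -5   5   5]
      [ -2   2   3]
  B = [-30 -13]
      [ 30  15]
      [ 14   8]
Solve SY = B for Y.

Left-multiplying both sides by S⁻¹ gives Y = S⁻¹B.
S has determinant 5; S⁻¹ = [[1, 2/5, 1], [1, 1, 0], [0, -2/5, 1]].
Y = S⁻¹B = [[1, 2/5, 1], [1, 1, 0], [0, -2/5, 1]] · [[-30, -13], [30, 15], [14, 8]] = [[-4, 1], [0, 2], [2, 2]].

Y = [[-4, 1], [0, 2], [2, 2]]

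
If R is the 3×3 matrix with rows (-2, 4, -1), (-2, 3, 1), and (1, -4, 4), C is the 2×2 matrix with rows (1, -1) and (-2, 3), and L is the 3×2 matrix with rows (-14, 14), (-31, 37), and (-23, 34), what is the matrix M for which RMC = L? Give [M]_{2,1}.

Left-multiply by R⁻¹ and right-multiply by C⁻¹: M = R⁻¹LC⁻¹.
det R = -1, so R⁻¹ = [[-16, 12, -7], [-9, 7, -4], [-5, 4, -2]].
C has determinant 1; C⁻¹ = [[3, 1], [2, 1]].
R⁻¹L = [[13, -18], [1, -3], [-8, 10]].
M = (R⁻¹L)C⁻¹ = [[3, -5], [-3, -2], [-4, 2]].

-3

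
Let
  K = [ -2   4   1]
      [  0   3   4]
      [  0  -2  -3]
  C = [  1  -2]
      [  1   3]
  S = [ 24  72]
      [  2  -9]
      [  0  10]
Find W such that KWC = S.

W = K⁻¹SC⁻¹ (apply K⁻¹ on the left and C⁻¹ on the right).
det K = 2; the adjugate gives K⁻¹ = [[-1/2, 5, 13/2], [0, 3, 4], [0, -2, -3]].
det C = 5; the adjugate gives C⁻¹ = [[3/5, 2/5], [-1/5, 1/5]].
K⁻¹S = [[-2, -16], [6, 13], [-4, -12]].
W = (K⁻¹S)C⁻¹ = [[2, -4], [1, 5], [0, -4]].

W = [[2, -4], [1, 5], [0, -4]]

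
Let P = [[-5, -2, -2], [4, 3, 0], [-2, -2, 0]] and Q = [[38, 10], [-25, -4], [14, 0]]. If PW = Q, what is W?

Left-multiplying both sides by P⁻¹ gives W = P⁻¹Q.
det P = 4, so P⁻¹ = [[0, 1, 3/2], [0, -1, -2], [-1/2, -3/2, -7/4]].
W = P⁻¹Q = [[0, 1, 3/2], [0, -1, -2], [-1/2, -3/2, -7/4]] · [[38, 10], [-25, -4], [14, 0]] = [[-4, -4], [-3, 4], [-6, 1]].

W = [[-4, -4], [-3, 4], [-6, 1]]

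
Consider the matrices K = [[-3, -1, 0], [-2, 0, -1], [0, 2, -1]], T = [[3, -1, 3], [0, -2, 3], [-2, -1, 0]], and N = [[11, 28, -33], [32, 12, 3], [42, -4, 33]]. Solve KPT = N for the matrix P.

P = [[0, 3, 4], [1, 1, -5], [-4, -3, 2]]

P = K⁻¹NT⁻¹ (apply K⁻¹ on the left and T⁻¹ on the right).
K has determinant -4; K⁻¹ = [[-1/2, 1/4, -1/4], [1/2, -3/4, 3/4], [1, -3/2, 1/2]].
det T = 3; the adjugate gives T⁻¹ = [[1, -1, 1], [-2, 2, -3], [-4/3, 5/3, -2]].
K⁻¹N = [[-8, -10, 9], [13, 2, 6], [-16, 8, -21]].
P = (K⁻¹N)T⁻¹ = [[0, 3, 4], [1, 1, -5], [-4, -3, 2]].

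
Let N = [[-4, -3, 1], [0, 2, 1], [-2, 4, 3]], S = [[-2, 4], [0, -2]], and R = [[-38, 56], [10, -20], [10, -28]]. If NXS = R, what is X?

X = [[-1, 0], [-4, -2], [3, 4]]

X = N⁻¹RS⁻¹ (apply N⁻¹ on the left and S⁻¹ on the right).
det N = 2; the adjugate gives N⁻¹ = [[1, 13/2, -5/2], [-1, -5, 2], [2, 11, -4]].
det S = 4, so S⁻¹ = [[-1/2, -1], [0, -1/2]].
N⁻¹R = [[2, -4], [8, -12], [-6, 4]].
X = (N⁻¹R)S⁻¹ = [[-1, 0], [-4, -2], [3, 4]].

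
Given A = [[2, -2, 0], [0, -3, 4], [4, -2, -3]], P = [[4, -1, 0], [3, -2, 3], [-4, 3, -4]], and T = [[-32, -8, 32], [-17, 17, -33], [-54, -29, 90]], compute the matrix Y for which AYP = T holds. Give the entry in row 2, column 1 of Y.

4

Y = A⁻¹TP⁻¹ (apply A⁻¹ on the left and P⁻¹ on the right).
A has determinant 2; A⁻¹ = [[17/2, -3, -4], [8, -3, -4], [6, -2, -3]].
P has determinant -4; P⁻¹ = [[1/4, 1, 3/4], [0, 4, 3], [-1/4, 2, 5/4]].
A⁻¹T = [[-5, -3, 11], [11, 1, -5], [4, 5, -12]].
Y = (A⁻¹T)P⁻¹ = [[-4, 5, 1], [4, 5, 5], [4, 0, 3]].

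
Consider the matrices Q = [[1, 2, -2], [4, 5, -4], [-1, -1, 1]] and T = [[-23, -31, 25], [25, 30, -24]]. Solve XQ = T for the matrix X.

Q is on the right of X, so right-multiply by Q⁻¹: X = TQ⁻¹.
det Q = -1, so Q⁻¹ = [[-1, 0, -2], [0, 1, 4], [-1, 1, 3]].
X = TQ⁻¹ = [[-23, -31, 25], [25, 30, -24]] · [[-1, 0, -2], [0, 1, 4], [-1, 1, 3]] = [[-2, -6, -3], [-1, 6, -2]].

X = [[-2, -6, -3], [-1, 6, -2]]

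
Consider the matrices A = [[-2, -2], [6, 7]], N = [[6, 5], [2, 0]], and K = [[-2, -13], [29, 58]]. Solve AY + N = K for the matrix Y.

AY = K − N = [[-8, -18], [27, 58]].
A is on the left of Y, so left-multiply by A⁻¹: Y = A⁻¹(K − N).
det A = -2, so A⁻¹ = [[-7/2, -1], [3, 1]].
Y = A⁻¹(K − N) = [[1, 5], [3, 4]].

Y = [[1, 5], [3, 4]]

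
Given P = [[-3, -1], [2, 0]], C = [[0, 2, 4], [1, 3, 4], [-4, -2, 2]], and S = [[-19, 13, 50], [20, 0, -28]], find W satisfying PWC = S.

Left-multiply by P⁻¹ and right-multiply by C⁻¹: W = P⁻¹SC⁻¹.
P has determinant 2; P⁻¹ = [[0, 1/2], [-1, -3/2]].
det C = 4, so C⁻¹ = [[7/2, -3, -1], [-9/2, 4, 1], [5/2, -2, -1/2]].
P⁻¹S = [[10, 0, -14], [-11, -13, -8]].
W = (P⁻¹S)C⁻¹ = [[0, -2, -3], [0, -3, 2]].

W = [[0, -2, -3], [0, -3, 2]]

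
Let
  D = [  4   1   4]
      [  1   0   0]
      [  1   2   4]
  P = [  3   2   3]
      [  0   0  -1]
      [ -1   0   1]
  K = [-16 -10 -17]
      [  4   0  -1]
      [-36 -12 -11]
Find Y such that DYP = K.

Y = D⁻¹KP⁻¹ (apply D⁻¹ on the left and P⁻¹ on the right).
D has determinant 4; D⁻¹ = [[0, 1, 0], [-1, 3, 1], [1/2, -7/4, -1/4]].
det P = 2, so P⁻¹ = [[0, -1, -1], [1/2, 3, 3/2], [0, -1, 0]].
D⁻¹K = [[4, 0, -1], [-8, -2, 3], [-6, -2, -4]].
Y = (D⁻¹K)P⁻¹ = [[0, -3, -4], [-1, -1, 5], [-1, 4, 3]].

Y = [[0, -3, -4], [-1, -1, 5], [-1, 4, 3]]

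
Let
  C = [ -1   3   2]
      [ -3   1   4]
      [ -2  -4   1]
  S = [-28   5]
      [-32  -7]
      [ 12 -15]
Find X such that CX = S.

Left-multiplying both sides by C⁻¹ gives X = C⁻¹S.
det C = -4, so C⁻¹ = [[-17/4, 11/4, -5/2], [5/4, -3/4, 1/2], [-7/2, 5/2, -2]].
X = C⁻¹S = [[-17/4, 11/4, -5/2], [5/4, -3/4, 1/2], [-7/2, 5/2, -2]] · [[-28, 5], [-32, -7], [12, -15]] = [[1, -3], [-5, 4], [-6, -5]].

X = [[1, -3], [-5, 4], [-6, -5]]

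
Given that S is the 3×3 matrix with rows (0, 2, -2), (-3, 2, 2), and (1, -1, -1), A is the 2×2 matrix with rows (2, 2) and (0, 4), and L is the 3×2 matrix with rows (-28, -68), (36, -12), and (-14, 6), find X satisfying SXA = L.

Left-multiply by S⁻¹ and right-multiply by A⁻¹: X = S⁻¹LA⁻¹.
det S = -4, so S⁻¹ = [[0, -1, -2], [1/4, -1/2, -3/2], [-1/4, -1/2, -3/2]].
A has determinant 8; A⁻¹ = [[1/2, -1/4], [0, 1/4]].
S⁻¹L = [[-8, 0], [-4, -20], [10, 14]].
X = (S⁻¹L)A⁻¹ = [[-4, 2], [-2, -4], [5, 1]].

X = [[-4, 2], [-2, -4], [5, 1]]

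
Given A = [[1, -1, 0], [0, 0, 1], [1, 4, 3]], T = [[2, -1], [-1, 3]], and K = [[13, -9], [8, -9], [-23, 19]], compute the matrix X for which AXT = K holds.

X = [[1, 1], [-5, 2], [3, -2]]

Left-multiply by A⁻¹ and right-multiply by T⁻¹: X = A⁻¹KT⁻¹.
det A = -5; the adjugate gives A⁻¹ = [[4/5, -3/5, 1/5], [-1/5, -3/5, 1/5], [0, 1, 0]].
det T = 5; the adjugate gives T⁻¹ = [[3/5, 1/5], [1/5, 2/5]].
A⁻¹K = [[1, 2], [-12, 11], [8, -9]].
X = (A⁻¹K)T⁻¹ = [[1, 1], [-5, 2], [3, -2]].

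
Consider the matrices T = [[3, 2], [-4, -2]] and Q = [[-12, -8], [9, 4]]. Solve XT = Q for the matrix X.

Since T sits to the right of X, X = QT⁻¹.
det T = 2, so T⁻¹ = [[-1, -1], [2, 3/2]].
X = QT⁻¹ = [[-12, -8], [9, 4]] · [[-1, -1], [2, 3/2]] = [[-4, 0], [-1, -3]].

X = [[-4, 0], [-1, -3]]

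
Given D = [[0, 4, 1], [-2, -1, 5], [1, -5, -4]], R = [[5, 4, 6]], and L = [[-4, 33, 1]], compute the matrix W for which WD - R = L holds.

W = [[5, -2, -3]]

WD = L + R = [[1, 37, 7]].
Right-multiplying both sides by D⁻¹ gives W = (L + R)D⁻¹.
det D = -1; the adjugate gives D⁻¹ = [[-29, -11, -21], [3, 1, 2], [-11, -4, -8]].
W = (L + R)D⁻¹ = [[5, -2, -3]].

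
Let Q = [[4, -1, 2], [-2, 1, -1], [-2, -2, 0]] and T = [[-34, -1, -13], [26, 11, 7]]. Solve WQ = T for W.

W = [[-6, 1, 4], [6, 5, -6]]

Q is on the right of W, so right-multiply by Q⁻¹: W = TQ⁻¹.
det Q = 2; the adjugate gives Q⁻¹ = [[-1, -2, -1/2], [1, 2, 0], [3, 5, 1]].
W = TQ⁻¹ = [[-34, -1, -13], [26, 11, 7]] · [[-1, -2, -1/2], [1, 2, 0], [3, 5, 1]] = [[-6, 1, 4], [6, 5, -6]].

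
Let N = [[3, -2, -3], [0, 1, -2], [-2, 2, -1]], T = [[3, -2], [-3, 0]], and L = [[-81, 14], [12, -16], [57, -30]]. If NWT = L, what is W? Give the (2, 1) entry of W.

Left-multiply by N⁻¹ and right-multiply by T⁻¹: W = N⁻¹LT⁻¹.
det N = -5; the adjugate gives N⁻¹ = [[-3/5, 8/5, -7/5], [-4/5, 9/5, -6/5], [-2/5, 2/5, -3/5]].
det T = -6; the adjugate gives T⁻¹ = [[0, -1/3], [-1/2, -1/2]].
N⁻¹L = [[-12, 8], [18, -4], [3, 6]].
W = (N⁻¹L)T⁻¹ = [[-4, 0], [2, -4], [-3, -4]].

2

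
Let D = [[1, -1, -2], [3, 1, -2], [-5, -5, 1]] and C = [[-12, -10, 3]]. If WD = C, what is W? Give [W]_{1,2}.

Since D sits to the right of W, W = CD⁻¹.
D has determinant 4; D⁻¹ = [[-9/4, 11/4, 1], [7/4, -9/4, -1], [-5/2, 5/2, 1]].
W = CD⁻¹ = [[-12, -10, 3]] · [[-9/4, 11/4, 1], [7/4, -9/4, -1], [-5/2, 5/2, 1]] = [[2, -3, 1]].

-3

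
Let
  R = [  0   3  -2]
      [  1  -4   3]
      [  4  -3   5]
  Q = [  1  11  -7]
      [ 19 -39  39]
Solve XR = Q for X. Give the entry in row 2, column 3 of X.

R is on the right of X, so right-multiply by R⁻¹: X = QR⁻¹.
det R = -5, so R⁻¹ = [[11/5, 9/5, -1/5], [-7/5, -8/5, 2/5], [-13/5, -12/5, 3/5]].
X = QR⁻¹ = [[1, 11, -7], [19, -39, 39]] · [[11/5, 9/5, -1/5], [-7/5, -8/5, 2/5], [-13/5, -12/5, 3/5]] = [[5, 1, 0], [-5, 3, 4]].

4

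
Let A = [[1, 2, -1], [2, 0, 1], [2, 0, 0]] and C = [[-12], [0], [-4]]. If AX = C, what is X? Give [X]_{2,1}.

Since A multiplies X on the left, X = A⁻¹C.
det A = 4; the adjugate gives A⁻¹ = [[0, 0, 1/2], [1/2, 1/2, -3/4], [0, 1, -1]].
X = A⁻¹C = [[0, 0, 1/2], [1/2, 1/2, -3/4], [0, 1, -1]] · [[-12], [0], [-4]] = [[-2], [-3], [4]].

-3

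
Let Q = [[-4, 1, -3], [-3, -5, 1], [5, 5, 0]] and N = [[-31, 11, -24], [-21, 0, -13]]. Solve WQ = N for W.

W = [[6, -6, -5], [5, 2, 1]]

Since Q sits to the right of W, W = NQ⁻¹.
det Q = -5; the adjugate gives Q⁻¹ = [[1, 3, 14/5], [-1, -3, -13/5], [-2, -5, -23/5]].
W = NQ⁻¹ = [[-31, 11, -24], [-21, 0, -13]] · [[1, 3, 14/5], [-1, -3, -13/5], [-2, -5, -23/5]] = [[6, -6, -5], [5, 2, 1]].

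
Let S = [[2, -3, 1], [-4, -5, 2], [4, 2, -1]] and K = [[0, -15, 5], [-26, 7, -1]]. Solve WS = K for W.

W = [[0, 5, 5], [-5, 0, -4]]

Since S sits to the right of W, W = KS⁻¹.
S has determinant 2; S⁻¹ = [[1/2, -1/2, -1/2], [2, -3, -4], [6, -8, -11]].
W = KS⁻¹ = [[0, -15, 5], [-26, 7, -1]] · [[1/2, -1/2, -1/2], [2, -3, -4], [6, -8, -11]] = [[0, 5, 5], [-5, 0, -4]].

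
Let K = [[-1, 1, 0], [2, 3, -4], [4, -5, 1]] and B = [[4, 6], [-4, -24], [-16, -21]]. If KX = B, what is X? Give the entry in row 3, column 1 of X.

Left-multiplying both sides by K⁻¹ gives X = K⁻¹B.
det K = -1; the adjugate gives K⁻¹ = [[17, 1, 4], [18, 1, 4], [22, 1, 5]].
X = K⁻¹B = [[17, 1, 4], [18, 1, 4], [22, 1, 5]] · [[4, 6], [-4, -24], [-16, -21]] = [[0, -6], [4, 0], [4, 3]].

4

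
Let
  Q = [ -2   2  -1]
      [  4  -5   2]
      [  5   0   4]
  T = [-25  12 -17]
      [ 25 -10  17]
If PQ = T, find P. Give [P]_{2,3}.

Right-multiplying both sides by Q⁻¹ gives P = TQ⁻¹.
det Q = 3, so Q⁻¹ = [[-20/3, -8/3, -1/3], [-2, -1, 0], [25/3, 10/3, 2/3]].
P = TQ⁻¹ = [[-25, 12, -17], [25, -10, 17]] · [[-20/3, -8/3, -1/3], [-2, -1, 0], [25/3, 10/3, 2/3]] = [[1, -2, -3], [-5, 0, 3]].

3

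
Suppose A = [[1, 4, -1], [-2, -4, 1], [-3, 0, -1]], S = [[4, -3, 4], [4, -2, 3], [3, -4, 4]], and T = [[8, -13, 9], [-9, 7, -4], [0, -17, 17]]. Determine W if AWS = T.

Isolating W: multiply by A⁻¹ from the left and S⁻¹ from the right, so W = A⁻¹TS⁻¹.
det A = -4, so A⁻¹ = [[-1, -1, 0], [5/4, 1, -1/4], [3, 3, -1]].
det S = -3, so S⁻¹ = [[-4/3, 4/3, 1/3], [7/3, -4/3, -4/3], [10/3, -7/3, -4/3]].
A⁻¹T = [[1, 6, -5], [1, -5, 3], [-3, -1, -2]].
W = (A⁻¹T)S⁻¹ = [[-4, 5, -1], [-3, 1, 3], [-5, 2, 3]].

W = [[-4, 5, -1], [-3, 1, 3], [-5, 2, 3]]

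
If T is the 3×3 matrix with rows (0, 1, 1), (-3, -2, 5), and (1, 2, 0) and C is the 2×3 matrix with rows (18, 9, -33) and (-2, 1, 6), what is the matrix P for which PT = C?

T is on the right of P, so right-multiply by T⁻¹: P = CT⁻¹.
det T = 1; the adjugate gives T⁻¹ = [[-10, 2, 7], [5, -1, -3], [-4, 1, 3]].
P = CT⁻¹ = [[18, 9, -33], [-2, 1, 6]] · [[-10, 2, 7], [5, -1, -3], [-4, 1, 3]] = [[-3, -6, 0], [1, 1, 1]].

P = [[-3, -6, 0], [1, 1, 1]]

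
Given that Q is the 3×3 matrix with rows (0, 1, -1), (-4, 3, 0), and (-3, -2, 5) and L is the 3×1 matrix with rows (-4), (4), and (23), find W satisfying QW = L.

W = [[-1], [0], [4]]

Since Q multiplies W on the left, W = Q⁻¹L.
det Q = 3; the adjugate gives Q⁻¹ = [[5, -1, 1], [20/3, -1, 4/3], [17/3, -1, 4/3]].
W = Q⁻¹L = [[5, -1, 1], [20/3, -1, 4/3], [17/3, -1, 4/3]] · [[-4], [4], [23]] = [[-1], [0], [4]].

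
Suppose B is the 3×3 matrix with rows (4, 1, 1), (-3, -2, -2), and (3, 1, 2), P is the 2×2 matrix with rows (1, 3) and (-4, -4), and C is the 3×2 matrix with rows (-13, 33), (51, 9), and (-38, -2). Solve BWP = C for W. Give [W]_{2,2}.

Isolating W: multiply by B⁻¹ from the left and P⁻¹ from the right, so W = B⁻¹CP⁻¹.
det B = -5; the adjugate gives B⁻¹ = [[2/5, 1/5, 0], [0, -1, -1], [-3/5, 1/5, 1]].
det P = 8, so P⁻¹ = [[-1/2, -3/8], [1/2, 1/8]].
B⁻¹C = [[5, 15], [-13, -7], [-20, -20]].
W = (B⁻¹C)P⁻¹ = [[5, 0], [3, 4], [0, 5]].

4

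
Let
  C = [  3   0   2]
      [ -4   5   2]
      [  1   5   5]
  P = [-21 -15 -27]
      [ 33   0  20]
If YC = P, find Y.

C is on the right of Y, so right-multiply by C⁻¹: Y = PC⁻¹.
C has determinant -5; C⁻¹ = [[-3, -2, 2], [-22/5, -13/5, 14/5], [5, 3, -3]].
Y = PC⁻¹ = [[-21, -15, -27], [33, 0, 20]] · [[-3, -2, 2], [-22/5, -13/5, 14/5], [5, 3, -3]] = [[-6, 0, -3], [1, -6, 6]].

Y = [[-6, 0, -3], [1, -6, 6]]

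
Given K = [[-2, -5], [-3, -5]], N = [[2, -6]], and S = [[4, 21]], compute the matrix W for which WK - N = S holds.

WK = S + N = [[6, 15]].
K is on the right of W, so right-multiply by K⁻¹: W = (S + N)K⁻¹.
K has determinant -5; K⁻¹ = [[1, -1], [-3/5, 2/5]].
W = (S + N)K⁻¹ = [[-3, 0]].

W = [[-3, 0]]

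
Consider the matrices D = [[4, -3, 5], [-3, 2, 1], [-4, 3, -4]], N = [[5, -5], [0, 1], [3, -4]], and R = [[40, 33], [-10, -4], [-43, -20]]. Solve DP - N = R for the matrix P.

P = [[5, 5], [0, 4], [5, 4]]

DP = R + N = [[45, 28], [-10, -3], [-40, -24]].
Since D multiplies P on the left, P = D⁻¹(R + N).
det D = -1; the adjugate gives D⁻¹ = [[11, -3, 13], [16, -4, 19], [1, 0, 1]].
P = D⁻¹(R + N) = [[5, 5], [0, 4], [5, 4]].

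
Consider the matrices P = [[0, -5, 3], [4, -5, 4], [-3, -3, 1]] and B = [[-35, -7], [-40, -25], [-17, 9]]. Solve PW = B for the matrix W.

Left-multiplying both sides by P⁻¹ gives W = P⁻¹B.
det P = -1; the adjugate gives P⁻¹ = [[-7, 4, 5], [16, -9, -12], [27, -15, -20]].
W = P⁻¹B = [[-7, 4, 5], [16, -9, -12], [27, -15, -20]] · [[-35, -7], [-40, -25], [-17, 9]] = [[0, -6], [4, 5], [-5, 6]].

W = [[0, -6], [4, 5], [-5, 6]]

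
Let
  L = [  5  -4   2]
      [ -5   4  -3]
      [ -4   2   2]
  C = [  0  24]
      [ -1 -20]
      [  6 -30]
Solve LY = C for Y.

Left-multiplying both sides by L⁻¹ gives Y = L⁻¹C.
det L = -6, so L⁻¹ = [[-7/3, -2, -2/3], [-11/3, -3, -5/6], [-1, -1, 0]].
Y = L⁻¹C = [[-7/3, -2, -2/3], [-11/3, -3, -5/6], [-1, -1, 0]] · [[0, 24], [-1, -20], [6, -30]] = [[-2, 4], [-2, -3], [1, -4]].

Y = [[-2, 4], [-2, -3], [1, -4]]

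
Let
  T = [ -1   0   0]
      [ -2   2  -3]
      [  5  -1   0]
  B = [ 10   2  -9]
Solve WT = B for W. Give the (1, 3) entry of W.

Since T sits to the right of W, W = BT⁻¹.
det T = 3, so T⁻¹ = [[-1, 0, 0], [-5, 0, -1], [-8/3, -1/3, -2/3]].
W = BT⁻¹ = [[10, 2, -9]] · [[-1, 0, 0], [-5, 0, -1], [-8/3, -1/3, -2/3]] = [[4, 3, 4]].

4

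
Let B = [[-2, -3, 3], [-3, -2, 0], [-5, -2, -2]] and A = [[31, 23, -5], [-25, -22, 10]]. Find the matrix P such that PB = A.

P = [[-3, -5, -2], [4, 4, 1]]

Since B sits to the right of P, P = AB⁻¹.
det B = -2; the adjugate gives B⁻¹ = [[-2, 6, -3], [3, -19/2, 9/2], [2, -11/2, 5/2]].
P = AB⁻¹ = [[31, 23, -5], [-25, -22, 10]] · [[-2, 6, -3], [3, -19/2, 9/2], [2, -11/2, 5/2]] = [[-3, -5, -2], [4, 4, 1]].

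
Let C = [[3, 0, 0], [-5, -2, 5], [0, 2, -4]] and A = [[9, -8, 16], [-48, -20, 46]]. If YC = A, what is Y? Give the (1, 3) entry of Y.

C is on the right of Y, so right-multiply by C⁻¹: Y = AC⁻¹.
det C = -6, so C⁻¹ = [[1/3, 0, 0], [10/3, 2, 5/2], [5/3, 1, 1]].
Y = AC⁻¹ = [[9, -8, 16], [-48, -20, 46]] · [[1/3, 0, 0], [10/3, 2, 5/2], [5/3, 1, 1]] = [[3, 0, -4], [-6, 6, -4]].

-4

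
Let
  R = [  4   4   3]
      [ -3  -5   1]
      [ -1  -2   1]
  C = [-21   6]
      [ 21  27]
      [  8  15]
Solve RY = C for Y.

Y = [[-5, 3], [-1, -6], [1, 6]]

Since R multiplies Y on the left, Y = R⁻¹C.
R has determinant -1; R⁻¹ = [[3, 10, -19], [-2, -7, 13], [-1, -4, 8]].
Y = R⁻¹C = [[3, 10, -19], [-2, -7, 13], [-1, -4, 8]] · [[-21, 6], [21, 27], [8, 15]] = [[-5, 3], [-1, -6], [1, 6]].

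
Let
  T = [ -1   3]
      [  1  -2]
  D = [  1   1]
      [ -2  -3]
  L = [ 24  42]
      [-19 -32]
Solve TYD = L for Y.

Left-multiply by T⁻¹ and right-multiply by D⁻¹: Y = T⁻¹LD⁻¹.
T has determinant -1; T⁻¹ = [[2, 3], [1, 1]].
det D = -1; the adjugate gives D⁻¹ = [[3, 1], [-2, -1]].
T⁻¹L = [[-9, -12], [5, 10]].
Y = (T⁻¹L)D⁻¹ = [[-3, 3], [-5, -5]].

Y = [[-3, 3], [-5, -5]]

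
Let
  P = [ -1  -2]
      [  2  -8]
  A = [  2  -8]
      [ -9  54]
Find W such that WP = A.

Right-multiplying both sides by P⁻¹ gives W = AP⁻¹.
det P = 12; the adjugate gives P⁻¹ = [[-2/3, 1/6], [-1/6, -1/12]].
W = AP⁻¹ = [[2, -8], [-9, 54]] · [[-2/3, 1/6], [-1/6, -1/12]] = [[0, 1], [-3, -6]].

W = [[0, 1], [-3, -6]]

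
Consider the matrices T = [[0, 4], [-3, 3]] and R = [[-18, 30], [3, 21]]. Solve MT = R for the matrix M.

M = [[3, 6], [6, -1]]

Right-multiplying both sides by T⁻¹ gives M = RT⁻¹.
det T = 12, so T⁻¹ = [[1/4, -1/3], [1/4, 0]].
M = RT⁻¹ = [[-18, 30], [3, 21]] · [[1/4, -1/3], [1/4, 0]] = [[3, 6], [6, -1]].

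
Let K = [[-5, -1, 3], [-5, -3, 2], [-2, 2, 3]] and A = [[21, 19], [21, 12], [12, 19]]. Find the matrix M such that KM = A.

M = [[0, -1], [-3, 1], [6, 5]]

Since K multiplies M on the left, M = K⁻¹A.
det K = 6, so K⁻¹ = [[-13/6, 3/2, 7/6], [11/6, -3/2, -5/6], [-8/3, 2, 5/3]].
M = K⁻¹A = [[-13/6, 3/2, 7/6], [11/6, -3/2, -5/6], [-8/3, 2, 5/3]] · [[21, 19], [21, 12], [12, 19]] = [[0, -1], [-3, 1], [6, 5]].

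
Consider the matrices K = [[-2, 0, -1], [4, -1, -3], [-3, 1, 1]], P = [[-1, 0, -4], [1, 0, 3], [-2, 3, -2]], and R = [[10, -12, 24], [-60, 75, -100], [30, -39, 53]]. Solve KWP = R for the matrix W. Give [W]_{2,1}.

0

Left-multiply by K⁻¹ and right-multiply by P⁻¹: W = K⁻¹RP⁻¹.
K has determinant -5; K⁻¹ = [[-2/5, 1/5, 1/5], [-1, 1, 2], [-1/5, -2/5, -2/5]].
det P = -3, so P⁻¹ = [[3, 4, 0], [4/3, 2, 1/3], [-1, -1, 0]].
K⁻¹R = [[-10, 12, -19], [-10, 9, -18], [10, -12, 14]].
W = (K⁻¹R)P⁻¹ = [[5, 3, 4], [0, -4, 3], [0, 2, -4]].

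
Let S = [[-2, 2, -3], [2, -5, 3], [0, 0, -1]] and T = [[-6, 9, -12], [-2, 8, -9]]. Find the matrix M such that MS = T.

M = [[2, -1, 3], [-1, -2, 6]]

Since S sits to the right of M, M = TS⁻¹.
S has determinant -6; S⁻¹ = [[-5/6, -1/3, 3/2], [-1/3, -1/3, 0], [0, 0, -1]].
M = TS⁻¹ = [[-6, 9, -12], [-2, 8, -9]] · [[-5/6, -1/3, 3/2], [-1/3, -1/3, 0], [0, 0, -1]] = [[2, -1, 3], [-1, -2, 6]].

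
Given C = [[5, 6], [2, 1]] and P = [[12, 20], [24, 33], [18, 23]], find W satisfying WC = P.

Right-multiplying both sides by C⁻¹ gives W = PC⁻¹.
C has determinant -7; C⁻¹ = [[-1/7, 6/7], [2/7, -5/7]].
W = PC⁻¹ = [[12, 20], [24, 33], [18, 23]] · [[-1/7, 6/7], [2/7, -5/7]] = [[4, -4], [6, -3], [4, -1]].

W = [[4, -4], [6, -3], [4, -1]]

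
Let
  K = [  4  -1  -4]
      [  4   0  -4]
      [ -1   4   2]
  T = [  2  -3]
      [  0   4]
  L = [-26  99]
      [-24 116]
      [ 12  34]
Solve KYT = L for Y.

Y = [[-4, 3], [1, 5], [-1, -2]]

Left-multiply by K⁻¹ and right-multiply by T⁻¹: Y = K⁻¹LT⁻¹.
det K = 4; the adjugate gives K⁻¹ = [[4, -7/2, 1], [-1, 1, 0], [4, -15/4, 1]].
T has determinant 8; T⁻¹ = [[1/2, 3/8], [0, 1/4]].
K⁻¹L = [[-8, 24], [2, 17], [-2, -5]].
Y = (K⁻¹L)T⁻¹ = [[-4, 3], [1, 5], [-1, -2]].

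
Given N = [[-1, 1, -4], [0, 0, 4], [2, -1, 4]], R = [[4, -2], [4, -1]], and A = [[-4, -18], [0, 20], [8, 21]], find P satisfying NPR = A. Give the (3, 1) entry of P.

-5

Left-multiply by N⁻¹ and right-multiply by R⁻¹: P = N⁻¹AR⁻¹.
det N = 4, so N⁻¹ = [[1, 0, 1], [2, 1, 1], [0, 1/4, 0]].
R has determinant 4; R⁻¹ = [[-1/4, 1/2], [-1, 1]].
N⁻¹A = [[4, 3], [0, 5], [0, 5]].
P = (N⁻¹A)R⁻¹ = [[-4, 5], [-5, 5], [-5, 5]].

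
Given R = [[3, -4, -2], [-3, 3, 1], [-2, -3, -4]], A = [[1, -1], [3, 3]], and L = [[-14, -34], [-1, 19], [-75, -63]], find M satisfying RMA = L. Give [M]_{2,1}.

-2

Left-multiply by R⁻¹ and right-multiply by A⁻¹: M = R⁻¹LA⁻¹.
det R = -1, so R⁻¹ = [[9, 10, -2], [14, 16, -3], [-15, -17, 3]].
det A = 6, so A⁻¹ = [[1/2, 1/6], [-1/2, 1/6]].
R⁻¹L = [[14, 10], [13, 17], [2, -2]].
M = (R⁻¹L)A⁻¹ = [[2, 4], [-2, 5], [2, 0]].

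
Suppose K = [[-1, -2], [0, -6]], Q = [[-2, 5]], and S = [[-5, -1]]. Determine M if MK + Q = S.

MK = S − Q = [[-3, -6]].
Right-multiplying both sides by K⁻¹ gives M = (S − Q)K⁻¹.
det K = 6, so K⁻¹ = [[-1, 1/3], [0, -1/6]].
M = (S − Q)K⁻¹ = [[3, 0]].

M = [[3, 0]]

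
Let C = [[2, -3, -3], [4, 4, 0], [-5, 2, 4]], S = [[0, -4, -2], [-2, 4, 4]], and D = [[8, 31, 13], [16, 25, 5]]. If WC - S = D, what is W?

W = [[-1, 5, 2], [-3, 5, 0]]

WC = D + S = [[8, 27, 11], [14, 29, 9]].
Since C sits to the right of W, W = (D + S)C⁻¹.
det C = -4; the adjugate gives C⁻¹ = [[-4, -3/2, -3], [4, 7/4, 3], [-7, -11/4, -5]].
W = (D + S)C⁻¹ = [[-1, 5, 2], [-3, 5, 0]].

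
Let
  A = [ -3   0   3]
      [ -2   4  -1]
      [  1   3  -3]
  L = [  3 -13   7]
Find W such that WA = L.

W = [[2, -4, 1]]

Since A sits to the right of W, W = LA⁻¹.
det A = -3; the adjugate gives A⁻¹ = [[3, -3, 4], [7/3, -2, 3], [10/3, -3, 4]].
W = LA⁻¹ = [[3, -13, 7]] · [[3, -3, 4], [7/3, -2, 3], [10/3, -3, 4]] = [[2, -4, 1]].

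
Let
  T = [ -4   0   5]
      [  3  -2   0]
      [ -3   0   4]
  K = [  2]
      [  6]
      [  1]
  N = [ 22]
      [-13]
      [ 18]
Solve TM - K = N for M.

M = [[-1], [2], [4]]

TM = N + K = [[24], [-7], [19]].
Left-multiplying both sides by T⁻¹ gives M = T⁻¹(N + K).
det T = 2; the adjugate gives T⁻¹ = [[-4, 0, 5], [-6, -1/2, 15/2], [-3, 0, 4]].
M = T⁻¹(N + K) = [[-1], [2], [4]].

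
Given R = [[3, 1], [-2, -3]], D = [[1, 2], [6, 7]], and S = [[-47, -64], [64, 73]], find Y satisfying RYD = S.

Y = [[-5, -1], [4, -3]]

Left-multiply by R⁻¹ and right-multiply by D⁻¹: Y = R⁻¹SD⁻¹.
det R = -7; the adjugate gives R⁻¹ = [[3/7, 1/7], [-2/7, -3/7]].
det D = -5; the adjugate gives D⁻¹ = [[-7/5, 2/5], [6/5, -1/5]].
R⁻¹S = [[-11, -17], [-14, -13]].
Y = (R⁻¹S)D⁻¹ = [[-5, -1], [4, -3]].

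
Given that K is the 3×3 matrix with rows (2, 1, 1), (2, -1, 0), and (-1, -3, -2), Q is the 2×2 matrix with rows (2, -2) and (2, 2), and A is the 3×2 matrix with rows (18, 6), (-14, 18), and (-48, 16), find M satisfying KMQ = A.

Left-multiply by K⁻¹ and right-multiply by Q⁻¹: M = K⁻¹AQ⁻¹.
det K = 1, so K⁻¹ = [[2, -1, 1], [4, -3, 2], [-7, 5, -4]].
Q has determinant 8; Q⁻¹ = [[1/4, 1/4], [-1/4, 1/4]].
K⁻¹A = [[2, 10], [18, 2], [-4, -16]].
M = (K⁻¹A)Q⁻¹ = [[-2, 3], [4, 5], [3, -5]].

M = [[-2, 3], [4, 5], [3, -5]]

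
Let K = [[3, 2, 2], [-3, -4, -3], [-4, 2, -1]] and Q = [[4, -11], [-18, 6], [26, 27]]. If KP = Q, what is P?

K is on the left of P, so left-multiply by K⁻¹: P = K⁻¹Q.
det K = 4; the adjugate gives K⁻¹ = [[5/2, 3/2, 1/2], [9/4, 5/4, 3/4], [-11/2, -7/2, -3/2]].
P = K⁻¹Q = [[5/2, 3/2, 1/2], [9/4, 5/4, 3/4], [-11/2, -7/2, -3/2]] · [[4, -11], [-18, 6], [26, 27]] = [[-4, -5], [6, 3], [2, -1]].

P = [[-4, -5], [6, 3], [2, -1]]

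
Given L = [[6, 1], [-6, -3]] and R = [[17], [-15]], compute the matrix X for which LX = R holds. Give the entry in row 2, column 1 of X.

L is on the left of X, so left-multiply by L⁻¹: X = L⁻¹R.
det L = -12, so L⁻¹ = [[1/4, 1/12], [-1/2, -1/2]].
X = L⁻¹R = [[1/4, 1/12], [-1/2, -1/2]] · [[17], [-15]] = [[3], [-1]].

-1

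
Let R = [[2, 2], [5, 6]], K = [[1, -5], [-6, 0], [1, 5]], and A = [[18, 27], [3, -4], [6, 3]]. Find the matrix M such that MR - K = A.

MR = A + K = [[19, 22], [-3, -4], [7, 8]].
Since R sits to the right of M, M = (A + K)R⁻¹.
det R = 2, so R⁻¹ = [[3, -1], [-5/2, 1]].
M = (A + K)R⁻¹ = [[2, 3], [1, -1], [1, 1]].

M = [[2, 3], [1, -1], [1, 1]]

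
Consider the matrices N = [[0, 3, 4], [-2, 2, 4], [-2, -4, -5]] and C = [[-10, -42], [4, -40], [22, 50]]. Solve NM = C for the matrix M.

M = [[-4, 2], [-6, -6], [2, -6]]

Since N multiplies M on the left, M = N⁻¹C.
N has determinant -6; N⁻¹ = [[-1, 1/6, -2/3], [3, -4/3, 4/3], [-2, 1, -1]].
M = N⁻¹C = [[-1, 1/6, -2/3], [3, -4/3, 4/3], [-2, 1, -1]] · [[-10, -42], [4, -40], [22, 50]] = [[-4, 2], [-6, -6], [2, -6]].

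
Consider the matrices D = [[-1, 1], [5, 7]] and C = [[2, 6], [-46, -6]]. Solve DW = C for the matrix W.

Left-multiplying both sides by D⁻¹ gives W = D⁻¹C.
D has determinant -12; D⁻¹ = [[-7/12, 1/12], [5/12, 1/12]].
W = D⁻¹C = [[-7/12, 1/12], [5/12, 1/12]] · [[2, 6], [-46, -6]] = [[-5, -4], [-3, 2]].

W = [[-5, -4], [-3, 2]]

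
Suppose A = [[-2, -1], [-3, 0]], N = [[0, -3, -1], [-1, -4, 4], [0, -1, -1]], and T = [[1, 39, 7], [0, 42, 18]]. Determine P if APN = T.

P = [[4, 0, 2], [4, 1, -5]]

Isolating P: multiply by A⁻¹ from the left and N⁻¹ from the right, so P = A⁻¹TN⁻¹.
det A = -3, so A⁻¹ = [[0, -1/3], [-1, 2/3]].
det N = 2, so N⁻¹ = [[4, -1, -8], [-1/2, 0, 1/2], [1/2, 0, -3/2]].
A⁻¹T = [[0, -14, -6], [-1, -11, 5]].
P = (A⁻¹T)N⁻¹ = [[4, 0, 2], [4, 1, -5]].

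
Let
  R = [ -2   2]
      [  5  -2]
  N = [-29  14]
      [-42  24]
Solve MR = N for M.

M = [[2, -5], [6, -6]]

Right-multiplying both sides by R⁻¹ gives M = NR⁻¹.
det R = -6, so R⁻¹ = [[1/3, 1/3], [5/6, 1/3]].
M = NR⁻¹ = [[-29, 14], [-42, 24]] · [[1/3, 1/3], [5/6, 1/3]] = [[2, -5], [6, -6]].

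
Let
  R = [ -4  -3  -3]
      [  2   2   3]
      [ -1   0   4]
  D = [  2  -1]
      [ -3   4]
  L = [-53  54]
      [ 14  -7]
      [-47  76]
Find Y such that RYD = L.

Isolating Y: multiply by R⁻¹ from the left and D⁻¹ from the right, so Y = R⁻¹LD⁻¹.
det R = -5, so R⁻¹ = [[-8/5, -12/5, 3/5], [11/5, 19/5, -6/5], [-2/5, -3/5, 2/5]].
det D = 5; the adjugate gives D⁻¹ = [[4/5, 1/5], [3/5, 2/5]].
R⁻¹L = [[23, -24], [-7, 1], [-6, 13]].
Y = (R⁻¹L)D⁻¹ = [[4, -5], [-5, -1], [3, 4]].

Y = [[4, -5], [-5, -1], [3, 4]]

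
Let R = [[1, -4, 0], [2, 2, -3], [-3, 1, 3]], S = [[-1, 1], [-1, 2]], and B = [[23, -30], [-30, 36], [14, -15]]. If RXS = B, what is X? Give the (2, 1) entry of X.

5

Isolating X: multiply by R⁻¹ from the left and S⁻¹ from the right, so X = R⁻¹BS⁻¹.
R has determinant -3; R⁻¹ = [[-3, -4, -4], [-1, -1, -1], [-8/3, -11/3, -10/3]].
det S = -1; the adjugate gives S⁻¹ = [[-2, 1], [-1, 1]].
R⁻¹B = [[-5, 6], [-7, 9], [2, -2]].
X = (R⁻¹B)S⁻¹ = [[4, 1], [5, 2], [-2, 0]].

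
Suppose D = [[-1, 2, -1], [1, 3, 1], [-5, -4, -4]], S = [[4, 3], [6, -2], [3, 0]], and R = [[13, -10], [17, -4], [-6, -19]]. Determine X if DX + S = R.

DX = R − S = [[9, -13], [11, -2], [-9, -19]].
D is on the left of X, so left-multiply by D⁻¹: X = D⁻¹(R − S).
det D = -5, so D⁻¹ = [[8/5, -12/5, -1], [1/5, 1/5, 0], [-11/5, 14/5, 1]].
X = D⁻¹(R − S) = [[-3, 3], [4, -3], [2, 4]].

X = [[-3, 3], [4, -3], [2, 4]]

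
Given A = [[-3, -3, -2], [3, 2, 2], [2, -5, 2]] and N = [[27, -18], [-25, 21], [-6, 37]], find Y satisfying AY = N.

Since A multiplies Y on the left, Y = A⁻¹N.
det A = 2; the adjugate gives A⁻¹ = [[7, 8, -1], [-1, -1, 0], [-19/2, -21/2, 3/2]].
Y = A⁻¹N = [[7, 8, -1], [-1, -1, 0], [-19/2, -21/2, 3/2]] · [[27, -18], [-25, 21], [-6, 37]] = [[-5, 5], [-2, -3], [-3, 6]].

Y = [[-5, 5], [-2, -3], [-3, 6]]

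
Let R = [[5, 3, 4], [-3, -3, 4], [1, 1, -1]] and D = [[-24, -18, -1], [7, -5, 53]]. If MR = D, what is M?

Since R sits to the right of M, M = DR⁻¹.
det R = -2; the adjugate gives R⁻¹ = [[1/2, -7/2, -12], [-1/2, 9/2, 16], [0, 1, 3]].
M = DR⁻¹ = [[-24, -18, -1], [7, -5, 53]] · [[1/2, -7/2, -12], [-1/2, 9/2, 16], [0, 1, 3]] = [[-3, 2, -3], [6, 6, -5]].

M = [[-3, 2, -3], [6, 6, -5]]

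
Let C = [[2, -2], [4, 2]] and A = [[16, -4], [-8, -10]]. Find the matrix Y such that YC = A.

Since C sits to the right of Y, Y = AC⁻¹.
det C = 12; the adjugate gives C⁻¹ = [[1/6, 1/6], [-1/3, 1/6]].
Y = AC⁻¹ = [[16, -4], [-8, -10]] · [[1/6, 1/6], [-1/3, 1/6]] = [[4, 2], [2, -3]].

Y = [[4, 2], [2, -3]]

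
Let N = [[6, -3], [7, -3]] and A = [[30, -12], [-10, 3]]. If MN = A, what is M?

M = [[-2, 6], [3, -4]]

Right-multiplying both sides by N⁻¹ gives M = AN⁻¹.
N has determinant 3; N⁻¹ = [[-1, 1], [-7/3, 2]].
M = AN⁻¹ = [[30, -12], [-10, 3]] · [[-1, 1], [-7/3, 2]] = [[-2, 6], [3, -4]].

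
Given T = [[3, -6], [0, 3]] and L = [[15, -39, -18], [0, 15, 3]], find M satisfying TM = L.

T is on the left of M, so left-multiply by T⁻¹: M = T⁻¹L.
det T = 9; the adjugate gives T⁻¹ = [[1/3, 2/3], [0, 1/3]].
M = T⁻¹L = [[1/3, 2/3], [0, 1/3]] · [[15, -39, -18], [0, 15, 3]] = [[5, -3, -4], [0, 5, 1]].

M = [[5, -3, -4], [0, 5, 1]]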